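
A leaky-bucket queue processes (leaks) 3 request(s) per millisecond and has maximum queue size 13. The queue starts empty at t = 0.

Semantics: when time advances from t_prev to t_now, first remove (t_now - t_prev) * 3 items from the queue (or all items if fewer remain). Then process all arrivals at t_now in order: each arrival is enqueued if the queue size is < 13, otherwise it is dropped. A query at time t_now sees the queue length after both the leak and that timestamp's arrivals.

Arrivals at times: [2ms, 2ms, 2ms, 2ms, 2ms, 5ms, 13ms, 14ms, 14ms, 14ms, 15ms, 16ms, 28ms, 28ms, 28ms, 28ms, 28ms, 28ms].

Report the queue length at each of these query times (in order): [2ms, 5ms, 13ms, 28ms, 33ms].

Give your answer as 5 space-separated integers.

Answer: 5 1 1 6 0

Derivation:
Queue lengths at query times:
  query t=2ms: backlog = 5
  query t=5ms: backlog = 1
  query t=13ms: backlog = 1
  query t=28ms: backlog = 6
  query t=33ms: backlog = 0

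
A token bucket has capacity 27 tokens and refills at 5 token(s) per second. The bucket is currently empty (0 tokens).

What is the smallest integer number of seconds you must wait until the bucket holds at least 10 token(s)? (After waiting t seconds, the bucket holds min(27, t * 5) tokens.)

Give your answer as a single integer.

Answer: 2

Derivation:
Need t * 5 >= 10, so t >= 10/5.
Smallest integer t = ceil(10/5) = 2.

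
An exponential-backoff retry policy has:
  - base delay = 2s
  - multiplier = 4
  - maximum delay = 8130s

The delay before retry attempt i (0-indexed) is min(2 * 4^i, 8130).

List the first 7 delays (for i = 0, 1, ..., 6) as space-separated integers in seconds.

Answer: 2 8 32 128 512 2048 8130

Derivation:
Computing each delay:
  i=0: min(2*4^0, 8130) = 2
  i=1: min(2*4^1, 8130) = 8
  i=2: min(2*4^2, 8130) = 32
  i=3: min(2*4^3, 8130) = 128
  i=4: min(2*4^4, 8130) = 512
  i=5: min(2*4^5, 8130) = 2048
  i=6: min(2*4^6, 8130) = 8130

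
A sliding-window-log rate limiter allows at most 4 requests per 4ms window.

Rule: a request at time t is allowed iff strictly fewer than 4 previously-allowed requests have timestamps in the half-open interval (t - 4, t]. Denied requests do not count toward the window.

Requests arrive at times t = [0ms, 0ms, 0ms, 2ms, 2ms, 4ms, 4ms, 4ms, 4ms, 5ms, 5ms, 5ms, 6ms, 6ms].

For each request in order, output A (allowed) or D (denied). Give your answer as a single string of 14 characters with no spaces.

Answer: AAAADAAADDDDAD

Derivation:
Tracking allowed requests in the window:
  req#1 t=0ms: ALLOW
  req#2 t=0ms: ALLOW
  req#3 t=0ms: ALLOW
  req#4 t=2ms: ALLOW
  req#5 t=2ms: DENY
  req#6 t=4ms: ALLOW
  req#7 t=4ms: ALLOW
  req#8 t=4ms: ALLOW
  req#9 t=4ms: DENY
  req#10 t=5ms: DENY
  req#11 t=5ms: DENY
  req#12 t=5ms: DENY
  req#13 t=6ms: ALLOW
  req#14 t=6ms: DENY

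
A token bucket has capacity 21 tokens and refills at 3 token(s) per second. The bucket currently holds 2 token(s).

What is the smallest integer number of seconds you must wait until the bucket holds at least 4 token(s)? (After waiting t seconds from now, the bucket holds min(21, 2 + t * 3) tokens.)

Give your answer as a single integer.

Need 2 + t * 3 >= 4, so t >= 2/3.
Smallest integer t = ceil(2/3) = 1.

Answer: 1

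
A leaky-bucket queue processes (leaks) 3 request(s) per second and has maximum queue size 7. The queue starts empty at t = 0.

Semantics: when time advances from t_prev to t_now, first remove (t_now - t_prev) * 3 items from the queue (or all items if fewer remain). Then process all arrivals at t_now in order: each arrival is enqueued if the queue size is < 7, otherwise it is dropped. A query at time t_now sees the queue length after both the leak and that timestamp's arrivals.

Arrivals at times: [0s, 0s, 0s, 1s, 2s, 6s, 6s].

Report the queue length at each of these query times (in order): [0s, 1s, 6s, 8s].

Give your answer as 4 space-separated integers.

Answer: 3 1 2 0

Derivation:
Queue lengths at query times:
  query t=0s: backlog = 3
  query t=1s: backlog = 1
  query t=6s: backlog = 2
  query t=8s: backlog = 0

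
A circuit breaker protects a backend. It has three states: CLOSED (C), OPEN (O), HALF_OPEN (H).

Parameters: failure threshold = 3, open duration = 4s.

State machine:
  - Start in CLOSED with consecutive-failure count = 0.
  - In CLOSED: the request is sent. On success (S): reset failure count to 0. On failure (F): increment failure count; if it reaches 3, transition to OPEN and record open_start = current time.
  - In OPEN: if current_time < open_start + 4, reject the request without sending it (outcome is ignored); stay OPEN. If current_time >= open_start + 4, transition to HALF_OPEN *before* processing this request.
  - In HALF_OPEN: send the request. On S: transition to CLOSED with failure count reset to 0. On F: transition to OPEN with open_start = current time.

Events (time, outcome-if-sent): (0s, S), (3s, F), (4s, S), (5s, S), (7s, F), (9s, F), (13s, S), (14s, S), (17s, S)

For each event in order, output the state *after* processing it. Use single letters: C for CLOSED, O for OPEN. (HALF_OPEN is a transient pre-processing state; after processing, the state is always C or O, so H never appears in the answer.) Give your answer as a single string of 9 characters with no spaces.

Answer: CCCCCCCCC

Derivation:
State after each event:
  event#1 t=0s outcome=S: state=CLOSED
  event#2 t=3s outcome=F: state=CLOSED
  event#3 t=4s outcome=S: state=CLOSED
  event#4 t=5s outcome=S: state=CLOSED
  event#5 t=7s outcome=F: state=CLOSED
  event#6 t=9s outcome=F: state=CLOSED
  event#7 t=13s outcome=S: state=CLOSED
  event#8 t=14s outcome=S: state=CLOSED
  event#9 t=17s outcome=S: state=CLOSED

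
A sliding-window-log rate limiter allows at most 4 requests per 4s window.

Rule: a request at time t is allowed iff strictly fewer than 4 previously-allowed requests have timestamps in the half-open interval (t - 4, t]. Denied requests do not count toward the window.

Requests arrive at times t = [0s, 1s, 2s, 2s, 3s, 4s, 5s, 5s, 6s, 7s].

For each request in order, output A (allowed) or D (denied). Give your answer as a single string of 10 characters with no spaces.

Tracking allowed requests in the window:
  req#1 t=0s: ALLOW
  req#2 t=1s: ALLOW
  req#3 t=2s: ALLOW
  req#4 t=2s: ALLOW
  req#5 t=3s: DENY
  req#6 t=4s: ALLOW
  req#7 t=5s: ALLOW
  req#8 t=5s: DENY
  req#9 t=6s: ALLOW
  req#10 t=7s: ALLOW

Answer: AAAADAADAA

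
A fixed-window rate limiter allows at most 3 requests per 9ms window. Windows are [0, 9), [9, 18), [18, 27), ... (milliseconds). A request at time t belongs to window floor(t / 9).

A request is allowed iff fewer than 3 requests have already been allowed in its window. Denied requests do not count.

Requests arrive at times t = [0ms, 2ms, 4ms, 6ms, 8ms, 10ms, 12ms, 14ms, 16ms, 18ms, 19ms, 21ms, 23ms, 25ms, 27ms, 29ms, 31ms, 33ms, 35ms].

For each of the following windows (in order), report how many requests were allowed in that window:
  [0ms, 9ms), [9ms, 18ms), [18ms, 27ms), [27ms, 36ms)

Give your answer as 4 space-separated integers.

Answer: 3 3 3 3

Derivation:
Processing requests:
  req#1 t=0ms (window 0): ALLOW
  req#2 t=2ms (window 0): ALLOW
  req#3 t=4ms (window 0): ALLOW
  req#4 t=6ms (window 0): DENY
  req#5 t=8ms (window 0): DENY
  req#6 t=10ms (window 1): ALLOW
  req#7 t=12ms (window 1): ALLOW
  req#8 t=14ms (window 1): ALLOW
  req#9 t=16ms (window 1): DENY
  req#10 t=18ms (window 2): ALLOW
  req#11 t=19ms (window 2): ALLOW
  req#12 t=21ms (window 2): ALLOW
  req#13 t=23ms (window 2): DENY
  req#14 t=25ms (window 2): DENY
  req#15 t=27ms (window 3): ALLOW
  req#16 t=29ms (window 3): ALLOW
  req#17 t=31ms (window 3): ALLOW
  req#18 t=33ms (window 3): DENY
  req#19 t=35ms (window 3): DENY

Allowed counts by window: 3 3 3 3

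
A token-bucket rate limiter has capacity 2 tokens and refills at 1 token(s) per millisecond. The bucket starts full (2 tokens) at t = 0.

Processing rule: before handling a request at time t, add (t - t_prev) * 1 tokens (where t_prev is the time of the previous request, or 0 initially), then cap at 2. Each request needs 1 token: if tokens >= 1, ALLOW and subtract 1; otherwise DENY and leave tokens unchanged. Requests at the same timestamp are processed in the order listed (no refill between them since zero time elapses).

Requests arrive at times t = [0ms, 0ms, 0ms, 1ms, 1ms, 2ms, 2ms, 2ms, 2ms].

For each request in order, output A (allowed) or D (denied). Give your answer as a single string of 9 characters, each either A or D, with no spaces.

Answer: AADADADDD

Derivation:
Simulating step by step:
  req#1 t=0ms: ALLOW
  req#2 t=0ms: ALLOW
  req#3 t=0ms: DENY
  req#4 t=1ms: ALLOW
  req#5 t=1ms: DENY
  req#6 t=2ms: ALLOW
  req#7 t=2ms: DENY
  req#8 t=2ms: DENY
  req#9 t=2ms: DENY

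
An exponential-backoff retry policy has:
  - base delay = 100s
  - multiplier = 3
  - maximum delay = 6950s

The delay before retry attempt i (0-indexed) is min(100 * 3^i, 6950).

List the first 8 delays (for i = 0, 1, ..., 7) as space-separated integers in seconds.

Computing each delay:
  i=0: min(100*3^0, 6950) = 100
  i=1: min(100*3^1, 6950) = 300
  i=2: min(100*3^2, 6950) = 900
  i=3: min(100*3^3, 6950) = 2700
  i=4: min(100*3^4, 6950) = 6950
  i=5: min(100*3^5, 6950) = 6950
  i=6: min(100*3^6, 6950) = 6950
  i=7: min(100*3^7, 6950) = 6950

Answer: 100 300 900 2700 6950 6950 6950 6950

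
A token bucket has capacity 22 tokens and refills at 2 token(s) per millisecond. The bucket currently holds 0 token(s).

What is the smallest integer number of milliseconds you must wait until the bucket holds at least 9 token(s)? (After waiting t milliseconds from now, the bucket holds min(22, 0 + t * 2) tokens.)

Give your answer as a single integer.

Answer: 5

Derivation:
Need 0 + t * 2 >= 9, so t >= 9/2.
Smallest integer t = ceil(9/2) = 5.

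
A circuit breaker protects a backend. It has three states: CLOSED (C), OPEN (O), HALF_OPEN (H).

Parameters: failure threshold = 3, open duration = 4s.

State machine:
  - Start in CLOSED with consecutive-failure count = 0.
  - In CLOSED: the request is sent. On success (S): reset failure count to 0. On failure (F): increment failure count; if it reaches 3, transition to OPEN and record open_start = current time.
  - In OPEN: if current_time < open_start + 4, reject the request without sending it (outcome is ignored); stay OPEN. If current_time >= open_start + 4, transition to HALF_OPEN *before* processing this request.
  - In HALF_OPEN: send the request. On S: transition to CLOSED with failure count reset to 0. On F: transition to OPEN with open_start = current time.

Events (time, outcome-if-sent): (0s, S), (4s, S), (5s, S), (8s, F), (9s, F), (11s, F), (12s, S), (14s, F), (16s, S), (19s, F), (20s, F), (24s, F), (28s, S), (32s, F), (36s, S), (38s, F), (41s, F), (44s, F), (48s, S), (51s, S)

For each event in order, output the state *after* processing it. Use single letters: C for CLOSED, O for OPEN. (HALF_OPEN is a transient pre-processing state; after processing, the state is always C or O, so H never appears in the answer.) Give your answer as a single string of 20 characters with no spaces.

State after each event:
  event#1 t=0s outcome=S: state=CLOSED
  event#2 t=4s outcome=S: state=CLOSED
  event#3 t=5s outcome=S: state=CLOSED
  event#4 t=8s outcome=F: state=CLOSED
  event#5 t=9s outcome=F: state=CLOSED
  event#6 t=11s outcome=F: state=OPEN
  event#7 t=12s outcome=S: state=OPEN
  event#8 t=14s outcome=F: state=OPEN
  event#9 t=16s outcome=S: state=CLOSED
  event#10 t=19s outcome=F: state=CLOSED
  event#11 t=20s outcome=F: state=CLOSED
  event#12 t=24s outcome=F: state=OPEN
  event#13 t=28s outcome=S: state=CLOSED
  event#14 t=32s outcome=F: state=CLOSED
  event#15 t=36s outcome=S: state=CLOSED
  event#16 t=38s outcome=F: state=CLOSED
  event#17 t=41s outcome=F: state=CLOSED
  event#18 t=44s outcome=F: state=OPEN
  event#19 t=48s outcome=S: state=CLOSED
  event#20 t=51s outcome=S: state=CLOSED

Answer: CCCCCOOOCCCOCCCCCOCC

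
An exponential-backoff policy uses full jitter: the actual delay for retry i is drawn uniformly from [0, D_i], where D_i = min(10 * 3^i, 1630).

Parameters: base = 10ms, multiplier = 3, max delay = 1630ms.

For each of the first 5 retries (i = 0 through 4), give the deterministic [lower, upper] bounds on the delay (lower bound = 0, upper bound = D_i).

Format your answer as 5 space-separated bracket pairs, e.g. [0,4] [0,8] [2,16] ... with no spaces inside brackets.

Computing bounds per retry:
  i=0: D_i=min(10*3^0,1630)=10, bounds=[0,10]
  i=1: D_i=min(10*3^1,1630)=30, bounds=[0,30]
  i=2: D_i=min(10*3^2,1630)=90, bounds=[0,90]
  i=3: D_i=min(10*3^3,1630)=270, bounds=[0,270]
  i=4: D_i=min(10*3^4,1630)=810, bounds=[0,810]

Answer: [0,10] [0,30] [0,90] [0,270] [0,810]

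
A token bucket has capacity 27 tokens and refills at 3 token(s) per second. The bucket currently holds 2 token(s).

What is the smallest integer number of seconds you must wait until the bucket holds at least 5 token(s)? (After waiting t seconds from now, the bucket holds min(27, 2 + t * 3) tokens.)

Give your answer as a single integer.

Need 2 + t * 3 >= 5, so t >= 3/3.
Smallest integer t = ceil(3/3) = 1.

Answer: 1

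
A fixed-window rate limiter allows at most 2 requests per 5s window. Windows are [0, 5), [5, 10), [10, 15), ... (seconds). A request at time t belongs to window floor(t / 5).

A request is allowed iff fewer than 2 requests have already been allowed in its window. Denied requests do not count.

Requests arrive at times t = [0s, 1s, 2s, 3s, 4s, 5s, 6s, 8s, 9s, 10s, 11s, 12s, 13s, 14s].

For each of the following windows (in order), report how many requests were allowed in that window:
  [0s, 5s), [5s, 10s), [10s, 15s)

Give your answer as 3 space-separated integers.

Answer: 2 2 2

Derivation:
Processing requests:
  req#1 t=0s (window 0): ALLOW
  req#2 t=1s (window 0): ALLOW
  req#3 t=2s (window 0): DENY
  req#4 t=3s (window 0): DENY
  req#5 t=4s (window 0): DENY
  req#6 t=5s (window 1): ALLOW
  req#7 t=6s (window 1): ALLOW
  req#8 t=8s (window 1): DENY
  req#9 t=9s (window 1): DENY
  req#10 t=10s (window 2): ALLOW
  req#11 t=11s (window 2): ALLOW
  req#12 t=12s (window 2): DENY
  req#13 t=13s (window 2): DENY
  req#14 t=14s (window 2): DENY

Allowed counts by window: 2 2 2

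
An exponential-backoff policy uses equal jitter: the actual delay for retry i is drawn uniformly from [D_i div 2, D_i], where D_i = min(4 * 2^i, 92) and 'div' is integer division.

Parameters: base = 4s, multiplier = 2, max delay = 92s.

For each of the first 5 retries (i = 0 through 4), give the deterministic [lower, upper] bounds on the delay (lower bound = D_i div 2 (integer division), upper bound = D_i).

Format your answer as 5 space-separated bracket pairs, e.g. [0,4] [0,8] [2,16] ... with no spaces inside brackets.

Computing bounds per retry:
  i=0: D_i=min(4*2^0,92)=4, bounds=[2,4]
  i=1: D_i=min(4*2^1,92)=8, bounds=[4,8]
  i=2: D_i=min(4*2^2,92)=16, bounds=[8,16]
  i=3: D_i=min(4*2^3,92)=32, bounds=[16,32]
  i=4: D_i=min(4*2^4,92)=64, bounds=[32,64]

Answer: [2,4] [4,8] [8,16] [16,32] [32,64]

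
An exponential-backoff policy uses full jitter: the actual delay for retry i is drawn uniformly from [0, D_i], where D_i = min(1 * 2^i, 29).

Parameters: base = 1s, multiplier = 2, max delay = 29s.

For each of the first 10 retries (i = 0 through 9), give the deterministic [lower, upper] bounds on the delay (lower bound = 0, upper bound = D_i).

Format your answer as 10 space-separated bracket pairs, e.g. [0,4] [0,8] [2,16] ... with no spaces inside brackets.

Answer: [0,1] [0,2] [0,4] [0,8] [0,16] [0,29] [0,29] [0,29] [0,29] [0,29]

Derivation:
Computing bounds per retry:
  i=0: D_i=min(1*2^0,29)=1, bounds=[0,1]
  i=1: D_i=min(1*2^1,29)=2, bounds=[0,2]
  i=2: D_i=min(1*2^2,29)=4, bounds=[0,4]
  i=3: D_i=min(1*2^3,29)=8, bounds=[0,8]
  i=4: D_i=min(1*2^4,29)=16, bounds=[0,16]
  i=5: D_i=min(1*2^5,29)=29, bounds=[0,29]
  i=6: D_i=min(1*2^6,29)=29, bounds=[0,29]
  i=7: D_i=min(1*2^7,29)=29, bounds=[0,29]
  i=8: D_i=min(1*2^8,29)=29, bounds=[0,29]
  i=9: D_i=min(1*2^9,29)=29, bounds=[0,29]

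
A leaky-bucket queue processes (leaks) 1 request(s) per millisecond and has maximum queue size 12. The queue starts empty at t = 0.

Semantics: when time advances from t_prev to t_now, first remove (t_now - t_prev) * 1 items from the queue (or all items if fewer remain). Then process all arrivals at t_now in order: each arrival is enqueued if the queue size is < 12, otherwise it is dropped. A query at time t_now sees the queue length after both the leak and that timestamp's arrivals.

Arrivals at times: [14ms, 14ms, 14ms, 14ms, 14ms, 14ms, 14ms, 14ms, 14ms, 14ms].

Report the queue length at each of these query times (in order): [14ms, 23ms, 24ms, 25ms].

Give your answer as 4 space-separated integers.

Answer: 10 1 0 0

Derivation:
Queue lengths at query times:
  query t=14ms: backlog = 10
  query t=23ms: backlog = 1
  query t=24ms: backlog = 0
  query t=25ms: backlog = 0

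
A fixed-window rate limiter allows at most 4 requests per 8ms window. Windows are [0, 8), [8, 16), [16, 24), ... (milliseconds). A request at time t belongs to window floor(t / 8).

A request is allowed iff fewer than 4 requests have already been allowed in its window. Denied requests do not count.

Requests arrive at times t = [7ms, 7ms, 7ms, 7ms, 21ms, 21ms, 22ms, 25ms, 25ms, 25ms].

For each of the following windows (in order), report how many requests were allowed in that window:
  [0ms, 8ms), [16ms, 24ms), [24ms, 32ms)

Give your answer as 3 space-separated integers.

Processing requests:
  req#1 t=7ms (window 0): ALLOW
  req#2 t=7ms (window 0): ALLOW
  req#3 t=7ms (window 0): ALLOW
  req#4 t=7ms (window 0): ALLOW
  req#5 t=21ms (window 2): ALLOW
  req#6 t=21ms (window 2): ALLOW
  req#7 t=22ms (window 2): ALLOW
  req#8 t=25ms (window 3): ALLOW
  req#9 t=25ms (window 3): ALLOW
  req#10 t=25ms (window 3): ALLOW

Allowed counts by window: 4 3 3

Answer: 4 3 3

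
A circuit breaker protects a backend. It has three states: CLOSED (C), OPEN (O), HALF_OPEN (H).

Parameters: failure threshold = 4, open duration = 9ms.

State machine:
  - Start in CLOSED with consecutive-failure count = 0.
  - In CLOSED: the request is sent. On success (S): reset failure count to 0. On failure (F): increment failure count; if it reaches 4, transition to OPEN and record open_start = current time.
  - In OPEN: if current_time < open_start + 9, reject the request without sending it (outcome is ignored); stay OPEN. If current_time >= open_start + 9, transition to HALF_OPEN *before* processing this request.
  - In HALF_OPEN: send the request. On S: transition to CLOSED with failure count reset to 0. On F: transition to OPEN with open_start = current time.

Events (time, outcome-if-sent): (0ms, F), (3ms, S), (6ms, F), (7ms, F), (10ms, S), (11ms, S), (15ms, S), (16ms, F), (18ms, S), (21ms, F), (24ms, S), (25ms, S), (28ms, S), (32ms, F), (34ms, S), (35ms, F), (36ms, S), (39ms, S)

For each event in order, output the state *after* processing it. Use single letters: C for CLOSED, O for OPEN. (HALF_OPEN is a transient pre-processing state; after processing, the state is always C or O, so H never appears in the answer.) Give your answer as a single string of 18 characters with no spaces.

Answer: CCCCCCCCCCCCCCCCCC

Derivation:
State after each event:
  event#1 t=0ms outcome=F: state=CLOSED
  event#2 t=3ms outcome=S: state=CLOSED
  event#3 t=6ms outcome=F: state=CLOSED
  event#4 t=7ms outcome=F: state=CLOSED
  event#5 t=10ms outcome=S: state=CLOSED
  event#6 t=11ms outcome=S: state=CLOSED
  event#7 t=15ms outcome=S: state=CLOSED
  event#8 t=16ms outcome=F: state=CLOSED
  event#9 t=18ms outcome=S: state=CLOSED
  event#10 t=21ms outcome=F: state=CLOSED
  event#11 t=24ms outcome=S: state=CLOSED
  event#12 t=25ms outcome=S: state=CLOSED
  event#13 t=28ms outcome=S: state=CLOSED
  event#14 t=32ms outcome=F: state=CLOSED
  event#15 t=34ms outcome=S: state=CLOSED
  event#16 t=35ms outcome=F: state=CLOSED
  event#17 t=36ms outcome=S: state=CLOSED
  event#18 t=39ms outcome=S: state=CLOSED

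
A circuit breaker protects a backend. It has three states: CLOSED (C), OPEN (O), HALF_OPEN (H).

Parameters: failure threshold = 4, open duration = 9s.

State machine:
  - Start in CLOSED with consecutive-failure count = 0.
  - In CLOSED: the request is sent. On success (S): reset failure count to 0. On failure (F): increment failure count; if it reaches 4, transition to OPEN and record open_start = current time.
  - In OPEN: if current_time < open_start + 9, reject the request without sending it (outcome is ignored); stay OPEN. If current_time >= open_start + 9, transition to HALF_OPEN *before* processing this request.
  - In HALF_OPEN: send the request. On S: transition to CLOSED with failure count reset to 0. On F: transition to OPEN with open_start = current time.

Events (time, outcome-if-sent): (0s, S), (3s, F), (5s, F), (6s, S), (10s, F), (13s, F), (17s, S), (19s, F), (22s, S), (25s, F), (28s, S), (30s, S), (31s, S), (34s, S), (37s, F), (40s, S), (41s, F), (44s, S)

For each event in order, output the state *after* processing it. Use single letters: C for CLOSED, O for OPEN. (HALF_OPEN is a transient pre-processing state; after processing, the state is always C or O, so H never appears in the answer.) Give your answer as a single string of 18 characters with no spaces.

Answer: CCCCCCCCCCCCCCCCCC

Derivation:
State after each event:
  event#1 t=0s outcome=S: state=CLOSED
  event#2 t=3s outcome=F: state=CLOSED
  event#3 t=5s outcome=F: state=CLOSED
  event#4 t=6s outcome=S: state=CLOSED
  event#5 t=10s outcome=F: state=CLOSED
  event#6 t=13s outcome=F: state=CLOSED
  event#7 t=17s outcome=S: state=CLOSED
  event#8 t=19s outcome=F: state=CLOSED
  event#9 t=22s outcome=S: state=CLOSED
  event#10 t=25s outcome=F: state=CLOSED
  event#11 t=28s outcome=S: state=CLOSED
  event#12 t=30s outcome=S: state=CLOSED
  event#13 t=31s outcome=S: state=CLOSED
  event#14 t=34s outcome=S: state=CLOSED
  event#15 t=37s outcome=F: state=CLOSED
  event#16 t=40s outcome=S: state=CLOSED
  event#17 t=41s outcome=F: state=CLOSED
  event#18 t=44s outcome=S: state=CLOSED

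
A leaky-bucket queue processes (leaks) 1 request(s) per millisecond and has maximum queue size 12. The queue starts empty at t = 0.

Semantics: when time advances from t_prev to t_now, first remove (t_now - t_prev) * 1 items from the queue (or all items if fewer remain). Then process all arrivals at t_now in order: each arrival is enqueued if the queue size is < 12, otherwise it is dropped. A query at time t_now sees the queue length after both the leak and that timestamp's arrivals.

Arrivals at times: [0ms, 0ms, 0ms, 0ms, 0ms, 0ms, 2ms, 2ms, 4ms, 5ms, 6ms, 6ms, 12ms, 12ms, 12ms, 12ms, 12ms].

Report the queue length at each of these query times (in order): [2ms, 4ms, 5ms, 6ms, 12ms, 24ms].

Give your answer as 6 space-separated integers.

Queue lengths at query times:
  query t=2ms: backlog = 6
  query t=4ms: backlog = 5
  query t=5ms: backlog = 5
  query t=6ms: backlog = 6
  query t=12ms: backlog = 5
  query t=24ms: backlog = 0

Answer: 6 5 5 6 5 0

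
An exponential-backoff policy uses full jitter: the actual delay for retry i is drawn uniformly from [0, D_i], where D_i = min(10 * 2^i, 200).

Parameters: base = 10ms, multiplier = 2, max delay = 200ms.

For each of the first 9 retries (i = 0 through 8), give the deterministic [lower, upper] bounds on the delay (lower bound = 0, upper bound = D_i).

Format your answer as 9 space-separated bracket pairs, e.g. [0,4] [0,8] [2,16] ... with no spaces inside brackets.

Computing bounds per retry:
  i=0: D_i=min(10*2^0,200)=10, bounds=[0,10]
  i=1: D_i=min(10*2^1,200)=20, bounds=[0,20]
  i=2: D_i=min(10*2^2,200)=40, bounds=[0,40]
  i=3: D_i=min(10*2^3,200)=80, bounds=[0,80]
  i=4: D_i=min(10*2^4,200)=160, bounds=[0,160]
  i=5: D_i=min(10*2^5,200)=200, bounds=[0,200]
  i=6: D_i=min(10*2^6,200)=200, bounds=[0,200]
  i=7: D_i=min(10*2^7,200)=200, bounds=[0,200]
  i=8: D_i=min(10*2^8,200)=200, bounds=[0,200]

Answer: [0,10] [0,20] [0,40] [0,80] [0,160] [0,200] [0,200] [0,200] [0,200]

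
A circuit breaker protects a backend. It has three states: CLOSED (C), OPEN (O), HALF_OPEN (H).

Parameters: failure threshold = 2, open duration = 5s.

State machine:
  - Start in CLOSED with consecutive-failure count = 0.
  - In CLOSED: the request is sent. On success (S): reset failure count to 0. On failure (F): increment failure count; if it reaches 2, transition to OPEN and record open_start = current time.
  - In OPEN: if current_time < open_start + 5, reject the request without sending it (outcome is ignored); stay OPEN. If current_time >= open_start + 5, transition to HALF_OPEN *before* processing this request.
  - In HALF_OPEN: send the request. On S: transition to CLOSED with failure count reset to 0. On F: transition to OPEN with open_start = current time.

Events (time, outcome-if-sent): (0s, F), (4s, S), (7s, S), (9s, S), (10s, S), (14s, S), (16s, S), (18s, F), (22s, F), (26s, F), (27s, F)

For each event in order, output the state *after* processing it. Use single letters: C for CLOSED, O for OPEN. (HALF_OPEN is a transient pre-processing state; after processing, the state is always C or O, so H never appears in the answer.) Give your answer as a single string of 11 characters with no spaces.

Answer: CCCCCCCCOOO

Derivation:
State after each event:
  event#1 t=0s outcome=F: state=CLOSED
  event#2 t=4s outcome=S: state=CLOSED
  event#3 t=7s outcome=S: state=CLOSED
  event#4 t=9s outcome=S: state=CLOSED
  event#5 t=10s outcome=S: state=CLOSED
  event#6 t=14s outcome=S: state=CLOSED
  event#7 t=16s outcome=S: state=CLOSED
  event#8 t=18s outcome=F: state=CLOSED
  event#9 t=22s outcome=F: state=OPEN
  event#10 t=26s outcome=F: state=OPEN
  event#11 t=27s outcome=F: state=OPEN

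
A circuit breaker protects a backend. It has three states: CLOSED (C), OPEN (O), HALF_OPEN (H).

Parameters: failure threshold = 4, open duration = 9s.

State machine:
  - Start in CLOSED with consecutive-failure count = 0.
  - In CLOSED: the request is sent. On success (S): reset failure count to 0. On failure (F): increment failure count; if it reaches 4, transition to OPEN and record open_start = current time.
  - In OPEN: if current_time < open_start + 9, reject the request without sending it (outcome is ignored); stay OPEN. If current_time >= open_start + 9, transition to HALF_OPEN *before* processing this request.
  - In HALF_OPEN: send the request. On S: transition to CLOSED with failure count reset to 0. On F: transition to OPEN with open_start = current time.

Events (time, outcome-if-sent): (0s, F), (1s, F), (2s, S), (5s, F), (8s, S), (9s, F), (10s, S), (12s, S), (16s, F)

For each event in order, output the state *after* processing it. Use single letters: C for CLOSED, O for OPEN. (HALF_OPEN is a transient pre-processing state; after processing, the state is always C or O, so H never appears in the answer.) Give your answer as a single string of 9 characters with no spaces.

Answer: CCCCCCCCC

Derivation:
State after each event:
  event#1 t=0s outcome=F: state=CLOSED
  event#2 t=1s outcome=F: state=CLOSED
  event#3 t=2s outcome=S: state=CLOSED
  event#4 t=5s outcome=F: state=CLOSED
  event#5 t=8s outcome=S: state=CLOSED
  event#6 t=9s outcome=F: state=CLOSED
  event#7 t=10s outcome=S: state=CLOSED
  event#8 t=12s outcome=S: state=CLOSED
  event#9 t=16s outcome=F: state=CLOSED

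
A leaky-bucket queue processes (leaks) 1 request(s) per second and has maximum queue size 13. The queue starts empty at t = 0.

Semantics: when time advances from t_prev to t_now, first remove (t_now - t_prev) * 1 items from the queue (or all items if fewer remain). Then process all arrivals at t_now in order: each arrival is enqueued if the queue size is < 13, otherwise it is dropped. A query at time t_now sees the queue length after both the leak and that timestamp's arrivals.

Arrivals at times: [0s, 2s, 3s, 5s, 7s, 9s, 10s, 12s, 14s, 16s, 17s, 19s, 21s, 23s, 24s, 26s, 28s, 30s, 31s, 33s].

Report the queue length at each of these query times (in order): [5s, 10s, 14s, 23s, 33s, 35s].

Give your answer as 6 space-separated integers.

Answer: 1 1 1 1 1 0

Derivation:
Queue lengths at query times:
  query t=5s: backlog = 1
  query t=10s: backlog = 1
  query t=14s: backlog = 1
  query t=23s: backlog = 1
  query t=33s: backlog = 1
  query t=35s: backlog = 0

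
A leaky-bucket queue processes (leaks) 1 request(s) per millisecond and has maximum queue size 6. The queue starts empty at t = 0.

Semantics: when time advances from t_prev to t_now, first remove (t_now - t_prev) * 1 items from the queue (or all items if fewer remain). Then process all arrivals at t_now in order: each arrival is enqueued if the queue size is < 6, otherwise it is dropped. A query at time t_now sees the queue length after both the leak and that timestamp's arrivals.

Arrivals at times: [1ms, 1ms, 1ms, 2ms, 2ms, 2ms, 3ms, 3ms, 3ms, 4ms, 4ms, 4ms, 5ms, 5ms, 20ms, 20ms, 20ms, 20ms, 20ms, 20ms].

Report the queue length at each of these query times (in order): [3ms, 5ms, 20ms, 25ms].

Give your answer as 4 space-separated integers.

Answer: 6 6 6 1

Derivation:
Queue lengths at query times:
  query t=3ms: backlog = 6
  query t=5ms: backlog = 6
  query t=20ms: backlog = 6
  query t=25ms: backlog = 1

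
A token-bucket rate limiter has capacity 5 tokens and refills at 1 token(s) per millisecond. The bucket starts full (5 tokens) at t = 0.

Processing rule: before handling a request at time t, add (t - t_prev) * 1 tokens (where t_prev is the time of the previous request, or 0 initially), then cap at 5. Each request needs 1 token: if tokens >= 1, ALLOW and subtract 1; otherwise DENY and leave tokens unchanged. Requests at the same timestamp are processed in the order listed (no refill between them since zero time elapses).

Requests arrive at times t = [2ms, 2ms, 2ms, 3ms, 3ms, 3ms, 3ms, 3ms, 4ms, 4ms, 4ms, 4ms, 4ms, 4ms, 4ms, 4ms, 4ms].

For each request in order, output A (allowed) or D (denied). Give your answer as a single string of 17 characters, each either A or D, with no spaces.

Simulating step by step:
  req#1 t=2ms: ALLOW
  req#2 t=2ms: ALLOW
  req#3 t=2ms: ALLOW
  req#4 t=3ms: ALLOW
  req#5 t=3ms: ALLOW
  req#6 t=3ms: ALLOW
  req#7 t=3ms: DENY
  req#8 t=3ms: DENY
  req#9 t=4ms: ALLOW
  req#10 t=4ms: DENY
  req#11 t=4ms: DENY
  req#12 t=4ms: DENY
  req#13 t=4ms: DENY
  req#14 t=4ms: DENY
  req#15 t=4ms: DENY
  req#16 t=4ms: DENY
  req#17 t=4ms: DENY

Answer: AAAAAADDADDDDDDDD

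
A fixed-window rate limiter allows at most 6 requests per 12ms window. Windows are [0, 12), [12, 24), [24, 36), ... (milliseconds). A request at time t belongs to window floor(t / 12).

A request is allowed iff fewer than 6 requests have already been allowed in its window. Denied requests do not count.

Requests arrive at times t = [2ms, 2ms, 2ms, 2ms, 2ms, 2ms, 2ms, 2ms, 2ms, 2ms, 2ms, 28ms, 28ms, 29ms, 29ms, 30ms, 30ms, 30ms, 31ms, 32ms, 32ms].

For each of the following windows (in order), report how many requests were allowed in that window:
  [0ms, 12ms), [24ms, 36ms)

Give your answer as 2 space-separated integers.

Answer: 6 6

Derivation:
Processing requests:
  req#1 t=2ms (window 0): ALLOW
  req#2 t=2ms (window 0): ALLOW
  req#3 t=2ms (window 0): ALLOW
  req#4 t=2ms (window 0): ALLOW
  req#5 t=2ms (window 0): ALLOW
  req#6 t=2ms (window 0): ALLOW
  req#7 t=2ms (window 0): DENY
  req#8 t=2ms (window 0): DENY
  req#9 t=2ms (window 0): DENY
  req#10 t=2ms (window 0): DENY
  req#11 t=2ms (window 0): DENY
  req#12 t=28ms (window 2): ALLOW
  req#13 t=28ms (window 2): ALLOW
  req#14 t=29ms (window 2): ALLOW
  req#15 t=29ms (window 2): ALLOW
  req#16 t=30ms (window 2): ALLOW
  req#17 t=30ms (window 2): ALLOW
  req#18 t=30ms (window 2): DENY
  req#19 t=31ms (window 2): DENY
  req#20 t=32ms (window 2): DENY
  req#21 t=32ms (window 2): DENY

Allowed counts by window: 6 6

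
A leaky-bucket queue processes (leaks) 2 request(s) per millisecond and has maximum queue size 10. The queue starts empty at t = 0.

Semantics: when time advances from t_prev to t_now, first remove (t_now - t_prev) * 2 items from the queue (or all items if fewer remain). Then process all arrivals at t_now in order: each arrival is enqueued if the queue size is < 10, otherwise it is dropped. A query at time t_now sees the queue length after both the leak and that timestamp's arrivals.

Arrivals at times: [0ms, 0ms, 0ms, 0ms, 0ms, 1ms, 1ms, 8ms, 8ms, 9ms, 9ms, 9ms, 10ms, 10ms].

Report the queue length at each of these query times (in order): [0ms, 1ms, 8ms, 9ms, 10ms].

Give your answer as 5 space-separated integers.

Answer: 5 5 2 3 3

Derivation:
Queue lengths at query times:
  query t=0ms: backlog = 5
  query t=1ms: backlog = 5
  query t=8ms: backlog = 2
  query t=9ms: backlog = 3
  query t=10ms: backlog = 3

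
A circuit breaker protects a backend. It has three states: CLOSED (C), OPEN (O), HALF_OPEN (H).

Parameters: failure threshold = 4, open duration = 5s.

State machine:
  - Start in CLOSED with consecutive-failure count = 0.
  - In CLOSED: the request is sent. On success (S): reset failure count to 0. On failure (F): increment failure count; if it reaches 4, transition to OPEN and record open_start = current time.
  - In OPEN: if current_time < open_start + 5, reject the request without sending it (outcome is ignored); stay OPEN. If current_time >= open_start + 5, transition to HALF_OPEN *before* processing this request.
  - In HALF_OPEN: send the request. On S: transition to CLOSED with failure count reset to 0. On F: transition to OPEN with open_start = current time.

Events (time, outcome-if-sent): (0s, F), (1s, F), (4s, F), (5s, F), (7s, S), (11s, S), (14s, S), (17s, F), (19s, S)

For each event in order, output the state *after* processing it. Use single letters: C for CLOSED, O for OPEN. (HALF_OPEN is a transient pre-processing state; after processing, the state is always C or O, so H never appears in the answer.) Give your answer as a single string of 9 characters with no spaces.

State after each event:
  event#1 t=0s outcome=F: state=CLOSED
  event#2 t=1s outcome=F: state=CLOSED
  event#3 t=4s outcome=F: state=CLOSED
  event#4 t=5s outcome=F: state=OPEN
  event#5 t=7s outcome=S: state=OPEN
  event#6 t=11s outcome=S: state=CLOSED
  event#7 t=14s outcome=S: state=CLOSED
  event#8 t=17s outcome=F: state=CLOSED
  event#9 t=19s outcome=S: state=CLOSED

Answer: CCCOOCCCC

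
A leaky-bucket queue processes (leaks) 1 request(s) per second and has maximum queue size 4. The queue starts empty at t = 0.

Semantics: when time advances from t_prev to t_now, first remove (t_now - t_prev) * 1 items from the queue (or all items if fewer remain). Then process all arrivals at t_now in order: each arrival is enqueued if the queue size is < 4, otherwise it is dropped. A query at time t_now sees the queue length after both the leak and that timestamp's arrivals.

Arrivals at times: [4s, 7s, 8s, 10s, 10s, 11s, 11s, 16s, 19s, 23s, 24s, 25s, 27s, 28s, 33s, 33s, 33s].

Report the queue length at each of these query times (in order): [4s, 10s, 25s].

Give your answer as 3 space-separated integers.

Queue lengths at query times:
  query t=4s: backlog = 1
  query t=10s: backlog = 2
  query t=25s: backlog = 1

Answer: 1 2 1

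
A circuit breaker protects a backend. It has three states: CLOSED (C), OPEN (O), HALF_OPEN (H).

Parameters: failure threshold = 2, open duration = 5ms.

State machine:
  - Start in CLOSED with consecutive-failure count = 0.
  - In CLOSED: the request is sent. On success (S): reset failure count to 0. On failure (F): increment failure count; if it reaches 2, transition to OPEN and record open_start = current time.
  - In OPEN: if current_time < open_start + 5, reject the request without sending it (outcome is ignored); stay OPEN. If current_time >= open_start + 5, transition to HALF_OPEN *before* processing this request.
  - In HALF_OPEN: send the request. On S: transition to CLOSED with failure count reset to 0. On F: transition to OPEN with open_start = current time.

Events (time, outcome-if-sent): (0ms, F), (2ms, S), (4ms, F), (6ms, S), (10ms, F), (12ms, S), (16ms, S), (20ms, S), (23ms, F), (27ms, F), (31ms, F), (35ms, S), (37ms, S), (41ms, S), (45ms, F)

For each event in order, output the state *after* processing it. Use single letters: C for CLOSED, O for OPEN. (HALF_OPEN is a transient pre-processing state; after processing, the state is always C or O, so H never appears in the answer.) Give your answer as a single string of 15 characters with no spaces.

Answer: CCCCCCCCCOOCCCC

Derivation:
State after each event:
  event#1 t=0ms outcome=F: state=CLOSED
  event#2 t=2ms outcome=S: state=CLOSED
  event#3 t=4ms outcome=F: state=CLOSED
  event#4 t=6ms outcome=S: state=CLOSED
  event#5 t=10ms outcome=F: state=CLOSED
  event#6 t=12ms outcome=S: state=CLOSED
  event#7 t=16ms outcome=S: state=CLOSED
  event#8 t=20ms outcome=S: state=CLOSED
  event#9 t=23ms outcome=F: state=CLOSED
  event#10 t=27ms outcome=F: state=OPEN
  event#11 t=31ms outcome=F: state=OPEN
  event#12 t=35ms outcome=S: state=CLOSED
  event#13 t=37ms outcome=S: state=CLOSED
  event#14 t=41ms outcome=S: state=CLOSED
  event#15 t=45ms outcome=F: state=CLOSED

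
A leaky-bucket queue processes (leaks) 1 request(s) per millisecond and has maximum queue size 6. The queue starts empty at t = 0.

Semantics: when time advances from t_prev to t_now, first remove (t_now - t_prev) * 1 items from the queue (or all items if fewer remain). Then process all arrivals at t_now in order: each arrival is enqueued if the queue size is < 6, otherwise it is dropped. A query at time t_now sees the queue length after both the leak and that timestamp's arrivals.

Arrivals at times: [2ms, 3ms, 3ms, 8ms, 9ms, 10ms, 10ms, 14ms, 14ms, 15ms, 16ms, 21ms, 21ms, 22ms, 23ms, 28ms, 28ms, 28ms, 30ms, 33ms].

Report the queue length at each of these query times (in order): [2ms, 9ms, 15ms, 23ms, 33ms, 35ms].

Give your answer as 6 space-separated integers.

Queue lengths at query times:
  query t=2ms: backlog = 1
  query t=9ms: backlog = 1
  query t=15ms: backlog = 2
  query t=23ms: backlog = 2
  query t=33ms: backlog = 1
  query t=35ms: backlog = 0

Answer: 1 1 2 2 1 0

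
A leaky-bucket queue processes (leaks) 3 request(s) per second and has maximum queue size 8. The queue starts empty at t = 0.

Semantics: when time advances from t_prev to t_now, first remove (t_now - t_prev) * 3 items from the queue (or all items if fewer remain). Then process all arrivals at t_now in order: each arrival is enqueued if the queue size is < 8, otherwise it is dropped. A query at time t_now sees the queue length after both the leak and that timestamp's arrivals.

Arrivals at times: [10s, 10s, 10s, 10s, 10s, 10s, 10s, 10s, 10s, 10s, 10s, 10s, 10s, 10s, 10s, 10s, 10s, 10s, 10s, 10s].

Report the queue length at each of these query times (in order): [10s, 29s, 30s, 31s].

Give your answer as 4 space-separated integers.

Queue lengths at query times:
  query t=10s: backlog = 8
  query t=29s: backlog = 0
  query t=30s: backlog = 0
  query t=31s: backlog = 0

Answer: 8 0 0 0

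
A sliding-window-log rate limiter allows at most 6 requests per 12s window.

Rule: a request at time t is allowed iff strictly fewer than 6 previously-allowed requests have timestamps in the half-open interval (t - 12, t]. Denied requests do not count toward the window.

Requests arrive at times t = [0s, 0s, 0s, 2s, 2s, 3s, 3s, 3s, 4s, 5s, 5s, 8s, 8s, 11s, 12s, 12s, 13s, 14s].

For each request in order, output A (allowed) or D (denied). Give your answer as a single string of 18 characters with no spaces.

Tracking allowed requests in the window:
  req#1 t=0s: ALLOW
  req#2 t=0s: ALLOW
  req#3 t=0s: ALLOW
  req#4 t=2s: ALLOW
  req#5 t=2s: ALLOW
  req#6 t=3s: ALLOW
  req#7 t=3s: DENY
  req#8 t=3s: DENY
  req#9 t=4s: DENY
  req#10 t=5s: DENY
  req#11 t=5s: DENY
  req#12 t=8s: DENY
  req#13 t=8s: DENY
  req#14 t=11s: DENY
  req#15 t=12s: ALLOW
  req#16 t=12s: ALLOW
  req#17 t=13s: ALLOW
  req#18 t=14s: ALLOW

Answer: AAAAAADDDDDDDDAAAA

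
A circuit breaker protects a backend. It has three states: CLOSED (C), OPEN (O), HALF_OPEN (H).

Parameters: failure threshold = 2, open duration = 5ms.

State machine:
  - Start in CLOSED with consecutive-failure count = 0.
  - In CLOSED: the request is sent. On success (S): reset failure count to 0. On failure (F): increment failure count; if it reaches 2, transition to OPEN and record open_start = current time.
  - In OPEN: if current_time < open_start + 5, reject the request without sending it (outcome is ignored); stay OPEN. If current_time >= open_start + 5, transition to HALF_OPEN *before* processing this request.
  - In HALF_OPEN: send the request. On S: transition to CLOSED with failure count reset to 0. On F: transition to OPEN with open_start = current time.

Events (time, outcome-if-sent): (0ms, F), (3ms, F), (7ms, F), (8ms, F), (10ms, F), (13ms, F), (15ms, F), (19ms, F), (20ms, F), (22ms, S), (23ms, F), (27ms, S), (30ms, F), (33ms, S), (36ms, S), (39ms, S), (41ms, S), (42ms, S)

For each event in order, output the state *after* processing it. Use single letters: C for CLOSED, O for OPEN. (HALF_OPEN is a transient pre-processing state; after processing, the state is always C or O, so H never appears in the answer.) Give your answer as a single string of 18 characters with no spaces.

State after each event:
  event#1 t=0ms outcome=F: state=CLOSED
  event#2 t=3ms outcome=F: state=OPEN
  event#3 t=7ms outcome=F: state=OPEN
  event#4 t=8ms outcome=F: state=OPEN
  event#5 t=10ms outcome=F: state=OPEN
  event#6 t=13ms outcome=F: state=OPEN
  event#7 t=15ms outcome=F: state=OPEN
  event#8 t=19ms outcome=F: state=OPEN
  event#9 t=20ms outcome=F: state=OPEN
  event#10 t=22ms outcome=S: state=OPEN
  event#11 t=23ms outcome=F: state=OPEN
  event#12 t=27ms outcome=S: state=CLOSED
  event#13 t=30ms outcome=F: state=CLOSED
  event#14 t=33ms outcome=S: state=CLOSED
  event#15 t=36ms outcome=S: state=CLOSED
  event#16 t=39ms outcome=S: state=CLOSED
  event#17 t=41ms outcome=S: state=CLOSED
  event#18 t=42ms outcome=S: state=CLOSED

Answer: COOOOOOOOOOCCCCCCC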